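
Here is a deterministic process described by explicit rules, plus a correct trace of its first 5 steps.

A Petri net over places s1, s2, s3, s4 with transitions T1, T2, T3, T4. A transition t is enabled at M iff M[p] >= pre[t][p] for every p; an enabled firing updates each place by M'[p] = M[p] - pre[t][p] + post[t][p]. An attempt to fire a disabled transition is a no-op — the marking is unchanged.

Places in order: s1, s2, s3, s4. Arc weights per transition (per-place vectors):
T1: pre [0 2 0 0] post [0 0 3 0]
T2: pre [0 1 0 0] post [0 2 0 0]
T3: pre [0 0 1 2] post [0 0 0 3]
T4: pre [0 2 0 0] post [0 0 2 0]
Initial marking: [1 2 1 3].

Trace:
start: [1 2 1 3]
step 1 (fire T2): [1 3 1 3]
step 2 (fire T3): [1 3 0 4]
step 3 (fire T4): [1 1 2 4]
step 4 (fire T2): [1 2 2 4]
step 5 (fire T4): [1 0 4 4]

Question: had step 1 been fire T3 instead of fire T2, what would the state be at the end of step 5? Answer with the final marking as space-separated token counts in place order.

(re-executing from step 1 with the substitution; state before step 1: [1 2 1 3])
step 1 (fire T3): [1 2 0 4]
step 2 (fire T3): [1 2 0 4]
step 3 (fire T4): [1 0 2 4]
step 4 (fire T2): [1 0 2 4]
step 5 (fire T4): [1 0 2 4]

1 0 2 4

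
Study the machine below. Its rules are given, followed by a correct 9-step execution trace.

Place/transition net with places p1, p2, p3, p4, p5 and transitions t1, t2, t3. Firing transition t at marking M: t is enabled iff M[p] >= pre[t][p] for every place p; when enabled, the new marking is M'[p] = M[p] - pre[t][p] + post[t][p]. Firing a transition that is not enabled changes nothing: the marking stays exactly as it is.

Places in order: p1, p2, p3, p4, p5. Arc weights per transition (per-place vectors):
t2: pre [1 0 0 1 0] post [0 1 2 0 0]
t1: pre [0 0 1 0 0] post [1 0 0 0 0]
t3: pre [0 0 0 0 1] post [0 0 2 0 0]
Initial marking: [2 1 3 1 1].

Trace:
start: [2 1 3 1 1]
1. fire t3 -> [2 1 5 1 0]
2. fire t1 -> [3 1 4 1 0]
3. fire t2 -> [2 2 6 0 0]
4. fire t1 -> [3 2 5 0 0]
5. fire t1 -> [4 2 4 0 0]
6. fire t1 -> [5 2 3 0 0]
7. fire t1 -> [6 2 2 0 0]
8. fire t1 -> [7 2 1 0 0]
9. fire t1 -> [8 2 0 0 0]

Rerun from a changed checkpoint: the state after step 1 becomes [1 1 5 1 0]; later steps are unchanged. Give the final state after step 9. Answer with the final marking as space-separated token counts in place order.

state after step 1 := [1 1 5 1 0]
2. fire t1 -> [2 1 4 1 0]
3. fire t2 -> [1 2 6 0 0]
4. fire t1 -> [2 2 5 0 0]
5. fire t1 -> [3 2 4 0 0]
6. fire t1 -> [4 2 3 0 0]
7. fire t1 -> [5 2 2 0 0]
8. fire t1 -> [6 2 1 0 0]
9. fire t1 -> [7 2 0 0 0]

7 2 0 0 0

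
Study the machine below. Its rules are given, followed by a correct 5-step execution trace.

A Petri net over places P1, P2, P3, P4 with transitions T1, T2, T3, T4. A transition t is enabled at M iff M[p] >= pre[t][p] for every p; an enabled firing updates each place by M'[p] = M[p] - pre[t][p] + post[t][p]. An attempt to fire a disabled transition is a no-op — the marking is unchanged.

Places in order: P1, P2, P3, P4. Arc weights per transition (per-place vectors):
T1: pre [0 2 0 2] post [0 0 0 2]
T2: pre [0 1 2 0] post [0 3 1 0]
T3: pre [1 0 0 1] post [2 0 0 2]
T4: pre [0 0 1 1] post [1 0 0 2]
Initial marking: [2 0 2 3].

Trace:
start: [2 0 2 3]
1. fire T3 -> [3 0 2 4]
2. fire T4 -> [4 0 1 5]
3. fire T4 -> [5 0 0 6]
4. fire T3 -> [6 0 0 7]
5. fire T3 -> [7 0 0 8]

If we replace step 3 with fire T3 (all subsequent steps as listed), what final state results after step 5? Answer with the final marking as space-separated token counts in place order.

7 0 1 8

(re-executing from step 3 with the substitution; state before step 3: [4 0 1 5])
3. fire T3 -> [5 0 1 6]
4. fire T3 -> [6 0 1 7]
5. fire T3 -> [7 0 1 8]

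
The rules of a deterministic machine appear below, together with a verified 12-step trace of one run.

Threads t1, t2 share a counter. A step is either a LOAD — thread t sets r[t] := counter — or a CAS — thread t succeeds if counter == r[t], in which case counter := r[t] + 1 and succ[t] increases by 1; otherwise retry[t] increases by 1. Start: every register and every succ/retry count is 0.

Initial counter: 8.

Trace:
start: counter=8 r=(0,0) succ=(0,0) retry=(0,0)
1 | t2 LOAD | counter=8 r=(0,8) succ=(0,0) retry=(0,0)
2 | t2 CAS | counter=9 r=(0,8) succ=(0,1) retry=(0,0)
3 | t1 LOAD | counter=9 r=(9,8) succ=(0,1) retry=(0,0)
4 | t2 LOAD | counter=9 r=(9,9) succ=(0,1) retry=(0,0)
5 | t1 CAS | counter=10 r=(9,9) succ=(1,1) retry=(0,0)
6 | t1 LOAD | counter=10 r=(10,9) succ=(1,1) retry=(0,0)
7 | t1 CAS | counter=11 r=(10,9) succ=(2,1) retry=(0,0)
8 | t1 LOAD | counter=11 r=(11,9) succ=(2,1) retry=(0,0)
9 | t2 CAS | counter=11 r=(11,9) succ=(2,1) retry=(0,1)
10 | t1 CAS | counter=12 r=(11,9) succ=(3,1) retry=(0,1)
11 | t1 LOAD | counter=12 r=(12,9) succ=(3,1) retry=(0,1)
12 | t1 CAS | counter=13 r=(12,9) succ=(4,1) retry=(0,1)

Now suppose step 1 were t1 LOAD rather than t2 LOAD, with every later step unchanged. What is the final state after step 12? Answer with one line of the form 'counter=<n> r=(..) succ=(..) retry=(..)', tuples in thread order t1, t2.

(re-executing from step 1 with the substitution; state before step 1: counter=8 r=(0,0) succ=(0,0) retry=(0,0))
1 | t1 LOAD | counter=8 r=(8,0) succ=(0,0) retry=(0,0)
2 | t2 CAS | counter=8 r=(8,0) succ=(0,0) retry=(0,1)
3 | t1 LOAD | counter=8 r=(8,0) succ=(0,0) retry=(0,1)
4 | t2 LOAD | counter=8 r=(8,8) succ=(0,0) retry=(0,1)
5 | t1 CAS | counter=9 r=(8,8) succ=(1,0) retry=(0,1)
6 | t1 LOAD | counter=9 r=(9,8) succ=(1,0) retry=(0,1)
7 | t1 CAS | counter=10 r=(9,8) succ=(2,0) retry=(0,1)
8 | t1 LOAD | counter=10 r=(10,8) succ=(2,0) retry=(0,1)
9 | t2 CAS | counter=10 r=(10,8) succ=(2,0) retry=(0,2)
10 | t1 CAS | counter=11 r=(10,8) succ=(3,0) retry=(0,2)
11 | t1 LOAD | counter=11 r=(11,8) succ=(3,0) retry=(0,2)
12 | t1 CAS | counter=12 r=(11,8) succ=(4,0) retry=(0,2)

counter=12 r=(11,8) succ=(4,0) retry=(0,2)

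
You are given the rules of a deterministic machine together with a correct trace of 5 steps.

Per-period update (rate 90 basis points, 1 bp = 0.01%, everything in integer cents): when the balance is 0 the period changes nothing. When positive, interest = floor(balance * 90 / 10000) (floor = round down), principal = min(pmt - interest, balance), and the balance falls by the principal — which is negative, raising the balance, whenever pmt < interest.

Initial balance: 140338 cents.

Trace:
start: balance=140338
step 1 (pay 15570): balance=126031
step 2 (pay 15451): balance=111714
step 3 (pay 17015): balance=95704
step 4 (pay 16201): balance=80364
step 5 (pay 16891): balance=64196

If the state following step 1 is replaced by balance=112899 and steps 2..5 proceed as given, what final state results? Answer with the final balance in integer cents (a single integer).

state after step 1 := balance=112899
step 2 (pay 15451): balance=98464
step 3 (pay 17015): balance=82335
step 4 (pay 16201): balance=66875
step 5 (pay 16891): balance=50585

50585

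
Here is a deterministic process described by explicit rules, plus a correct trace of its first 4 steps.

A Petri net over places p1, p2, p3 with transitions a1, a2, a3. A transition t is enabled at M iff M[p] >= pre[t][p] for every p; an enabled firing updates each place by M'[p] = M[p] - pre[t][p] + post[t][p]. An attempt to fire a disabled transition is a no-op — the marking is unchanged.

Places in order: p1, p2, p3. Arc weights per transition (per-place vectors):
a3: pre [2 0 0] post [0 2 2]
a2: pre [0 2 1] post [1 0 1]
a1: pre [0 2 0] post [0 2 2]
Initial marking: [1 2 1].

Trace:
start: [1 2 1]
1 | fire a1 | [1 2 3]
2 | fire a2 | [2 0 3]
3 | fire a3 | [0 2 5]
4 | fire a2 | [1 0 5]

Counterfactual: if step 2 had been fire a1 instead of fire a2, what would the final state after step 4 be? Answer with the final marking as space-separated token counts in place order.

(re-executing from step 2 with the substitution; state before step 2: [1 2 3])
2 | fire a1 | [1 2 5]
3 | fire a3 | [1 2 5]
4 | fire a2 | [2 0 5]

2 0 5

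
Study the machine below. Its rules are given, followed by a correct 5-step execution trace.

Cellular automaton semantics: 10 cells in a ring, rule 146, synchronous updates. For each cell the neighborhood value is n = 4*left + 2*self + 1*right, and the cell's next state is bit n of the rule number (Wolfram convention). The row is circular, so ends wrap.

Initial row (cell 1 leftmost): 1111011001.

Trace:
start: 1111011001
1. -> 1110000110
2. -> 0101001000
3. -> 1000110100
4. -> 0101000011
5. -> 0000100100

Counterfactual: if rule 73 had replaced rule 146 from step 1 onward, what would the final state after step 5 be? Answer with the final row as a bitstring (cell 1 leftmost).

0001011011

(re-executing steps 1..5 under rule 73; state before step 1: 1111011001)
1. -> 0001011001
2. -> 0100011000
3. -> 0001011011
4. -> 0100011011
5. -> 0001011011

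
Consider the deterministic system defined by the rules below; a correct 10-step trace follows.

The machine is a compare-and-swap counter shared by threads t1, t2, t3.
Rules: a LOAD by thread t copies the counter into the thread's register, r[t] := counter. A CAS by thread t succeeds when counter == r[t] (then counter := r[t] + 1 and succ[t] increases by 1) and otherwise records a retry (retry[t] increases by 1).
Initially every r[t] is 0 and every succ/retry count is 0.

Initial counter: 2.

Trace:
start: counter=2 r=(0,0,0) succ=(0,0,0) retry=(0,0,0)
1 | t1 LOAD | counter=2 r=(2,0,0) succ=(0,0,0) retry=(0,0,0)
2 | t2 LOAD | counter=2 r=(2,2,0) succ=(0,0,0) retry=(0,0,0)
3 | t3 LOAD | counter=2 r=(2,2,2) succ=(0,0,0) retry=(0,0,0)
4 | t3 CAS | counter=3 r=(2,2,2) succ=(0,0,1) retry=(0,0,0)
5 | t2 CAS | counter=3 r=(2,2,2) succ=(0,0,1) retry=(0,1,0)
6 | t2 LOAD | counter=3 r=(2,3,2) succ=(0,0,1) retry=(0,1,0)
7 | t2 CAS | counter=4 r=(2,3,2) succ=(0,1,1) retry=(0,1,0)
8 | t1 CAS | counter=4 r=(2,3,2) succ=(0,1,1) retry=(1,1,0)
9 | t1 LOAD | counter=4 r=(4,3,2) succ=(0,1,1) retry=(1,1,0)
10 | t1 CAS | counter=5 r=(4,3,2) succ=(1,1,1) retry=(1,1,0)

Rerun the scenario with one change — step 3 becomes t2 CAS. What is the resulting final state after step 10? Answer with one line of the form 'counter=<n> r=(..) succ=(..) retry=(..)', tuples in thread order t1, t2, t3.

counter=5 r=(4,3,0) succ=(1,2,0) retry=(1,1,1)

(re-executing from step 3 with the substitution; state before step 3: counter=2 r=(2,2,0) succ=(0,0,0) retry=(0,0,0))
3 | t2 CAS | counter=3 r=(2,2,0) succ=(0,1,0) retry=(0,0,0)
4 | t3 CAS | counter=3 r=(2,2,0) succ=(0,1,0) retry=(0,0,1)
5 | t2 CAS | counter=3 r=(2,2,0) succ=(0,1,0) retry=(0,1,1)
6 | t2 LOAD | counter=3 r=(2,3,0) succ=(0,1,0) retry=(0,1,1)
7 | t2 CAS | counter=4 r=(2,3,0) succ=(0,2,0) retry=(0,1,1)
8 | t1 CAS | counter=4 r=(2,3,0) succ=(0,2,0) retry=(1,1,1)
9 | t1 LOAD | counter=4 r=(4,3,0) succ=(0,2,0) retry=(1,1,1)
10 | t1 CAS | counter=5 r=(4,3,0) succ=(1,2,0) retry=(1,1,1)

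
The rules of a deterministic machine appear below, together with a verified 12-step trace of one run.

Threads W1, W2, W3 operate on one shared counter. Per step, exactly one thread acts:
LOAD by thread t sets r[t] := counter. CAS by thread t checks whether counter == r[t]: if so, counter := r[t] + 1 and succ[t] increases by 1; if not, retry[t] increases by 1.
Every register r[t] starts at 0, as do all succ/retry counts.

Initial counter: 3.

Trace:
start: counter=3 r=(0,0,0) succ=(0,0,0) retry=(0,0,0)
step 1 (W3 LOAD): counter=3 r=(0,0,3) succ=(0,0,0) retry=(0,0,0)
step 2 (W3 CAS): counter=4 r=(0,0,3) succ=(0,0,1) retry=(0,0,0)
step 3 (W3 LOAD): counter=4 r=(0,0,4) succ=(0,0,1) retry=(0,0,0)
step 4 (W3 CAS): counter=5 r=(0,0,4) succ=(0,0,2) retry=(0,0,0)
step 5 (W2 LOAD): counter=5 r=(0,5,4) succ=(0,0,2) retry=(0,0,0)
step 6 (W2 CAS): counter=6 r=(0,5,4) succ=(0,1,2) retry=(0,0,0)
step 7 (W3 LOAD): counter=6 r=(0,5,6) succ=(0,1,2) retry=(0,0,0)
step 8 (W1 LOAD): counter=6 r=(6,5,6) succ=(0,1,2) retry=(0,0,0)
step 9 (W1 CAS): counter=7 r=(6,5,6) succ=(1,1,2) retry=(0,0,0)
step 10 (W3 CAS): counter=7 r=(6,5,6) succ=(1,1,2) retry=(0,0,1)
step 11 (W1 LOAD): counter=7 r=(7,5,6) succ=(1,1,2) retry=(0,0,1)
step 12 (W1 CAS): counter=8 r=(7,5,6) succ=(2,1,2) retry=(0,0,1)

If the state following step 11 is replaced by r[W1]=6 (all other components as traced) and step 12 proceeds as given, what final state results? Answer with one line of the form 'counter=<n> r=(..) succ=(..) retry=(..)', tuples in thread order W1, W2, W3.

state after step 11 := counter=7 r=(6,5,6) succ=(1,1,2) retry=(0,0,1)
step 12 (W1 CAS): counter=7 r=(6,5,6) succ=(1,1,2) retry=(1,0,1)

counter=7 r=(6,5,6) succ=(1,1,2) retry=(1,0,1)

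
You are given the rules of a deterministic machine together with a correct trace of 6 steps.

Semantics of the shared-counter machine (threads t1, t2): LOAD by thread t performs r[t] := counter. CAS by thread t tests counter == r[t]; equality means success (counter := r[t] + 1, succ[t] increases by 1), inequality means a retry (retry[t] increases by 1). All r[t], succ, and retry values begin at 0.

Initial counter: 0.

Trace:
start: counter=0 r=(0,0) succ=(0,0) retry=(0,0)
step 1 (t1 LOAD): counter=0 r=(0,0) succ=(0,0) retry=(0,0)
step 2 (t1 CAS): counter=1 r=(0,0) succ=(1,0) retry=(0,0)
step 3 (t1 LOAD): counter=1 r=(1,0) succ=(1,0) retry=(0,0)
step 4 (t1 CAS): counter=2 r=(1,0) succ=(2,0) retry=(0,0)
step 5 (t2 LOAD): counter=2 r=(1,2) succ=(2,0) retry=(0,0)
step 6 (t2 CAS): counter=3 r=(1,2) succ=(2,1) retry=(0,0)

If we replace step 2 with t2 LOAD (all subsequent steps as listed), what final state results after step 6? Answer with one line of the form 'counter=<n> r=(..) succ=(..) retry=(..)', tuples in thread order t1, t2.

counter=2 r=(0,1) succ=(1,1) retry=(0,0)

(re-executing from step 2 with the substitution; state before step 2: counter=0 r=(0,0) succ=(0,0) retry=(0,0))
step 2 (t2 LOAD): counter=0 r=(0,0) succ=(0,0) retry=(0,0)
step 3 (t1 LOAD): counter=0 r=(0,0) succ=(0,0) retry=(0,0)
step 4 (t1 CAS): counter=1 r=(0,0) succ=(1,0) retry=(0,0)
step 5 (t2 LOAD): counter=1 r=(0,1) succ=(1,0) retry=(0,0)
step 6 (t2 CAS): counter=2 r=(0,1) succ=(1,1) retry=(0,0)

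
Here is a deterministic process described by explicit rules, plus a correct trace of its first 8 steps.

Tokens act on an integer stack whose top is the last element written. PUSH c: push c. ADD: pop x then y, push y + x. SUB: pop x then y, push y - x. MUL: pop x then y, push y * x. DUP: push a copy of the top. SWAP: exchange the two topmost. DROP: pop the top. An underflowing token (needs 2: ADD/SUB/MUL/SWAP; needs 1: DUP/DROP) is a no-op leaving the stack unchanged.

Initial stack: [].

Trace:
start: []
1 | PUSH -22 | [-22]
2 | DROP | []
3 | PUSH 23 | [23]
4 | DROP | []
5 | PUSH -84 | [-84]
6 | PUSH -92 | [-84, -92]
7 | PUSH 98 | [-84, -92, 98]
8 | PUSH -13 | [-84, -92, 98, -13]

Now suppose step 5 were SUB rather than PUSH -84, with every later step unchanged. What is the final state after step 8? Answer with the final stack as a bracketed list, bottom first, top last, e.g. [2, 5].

(re-executing from step 5 with the substitution; state before step 5: [])
5 | SUB | []
6 | PUSH -92 | [-92]
7 | PUSH 98 | [-92, 98]
8 | PUSH -13 | [-92, 98, -13]

[-92, 98, -13]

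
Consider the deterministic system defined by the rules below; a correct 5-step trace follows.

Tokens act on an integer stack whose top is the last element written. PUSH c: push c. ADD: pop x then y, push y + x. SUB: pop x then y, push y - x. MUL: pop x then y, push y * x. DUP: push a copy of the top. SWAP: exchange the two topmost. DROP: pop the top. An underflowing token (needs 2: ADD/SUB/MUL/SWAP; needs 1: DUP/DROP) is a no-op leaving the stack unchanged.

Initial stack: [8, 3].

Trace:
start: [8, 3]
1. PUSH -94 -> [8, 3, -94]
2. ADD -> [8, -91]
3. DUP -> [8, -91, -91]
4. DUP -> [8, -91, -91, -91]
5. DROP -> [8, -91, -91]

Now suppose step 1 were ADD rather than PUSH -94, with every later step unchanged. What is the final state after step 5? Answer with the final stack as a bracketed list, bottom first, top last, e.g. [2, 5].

(re-executing from step 1 with the substitution; state before step 1: [8, 3])
1. ADD -> [11]
2. ADD -> [11]
3. DUP -> [11, 11]
4. DUP -> [11, 11, 11]
5. DROP -> [11, 11]

[11, 11]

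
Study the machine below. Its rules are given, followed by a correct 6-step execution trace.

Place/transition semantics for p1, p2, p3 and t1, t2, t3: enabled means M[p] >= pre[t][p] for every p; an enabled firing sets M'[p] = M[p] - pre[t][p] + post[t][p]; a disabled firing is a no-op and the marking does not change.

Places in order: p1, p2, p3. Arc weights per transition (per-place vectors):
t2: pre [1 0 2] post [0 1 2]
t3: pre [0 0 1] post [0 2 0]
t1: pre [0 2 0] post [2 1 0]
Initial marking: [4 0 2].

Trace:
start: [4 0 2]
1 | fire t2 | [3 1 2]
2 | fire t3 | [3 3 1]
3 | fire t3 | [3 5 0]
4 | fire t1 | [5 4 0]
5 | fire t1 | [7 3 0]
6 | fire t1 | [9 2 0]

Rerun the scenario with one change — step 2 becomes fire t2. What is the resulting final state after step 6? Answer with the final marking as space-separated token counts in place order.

(re-executing from step 2 with the substitution; state before step 2: [3 1 2])
2 | fire t2 | [2 2 2]
3 | fire t3 | [2 4 1]
4 | fire t1 | [4 3 1]
5 | fire t1 | [6 2 1]
6 | fire t1 | [8 1 1]

8 1 1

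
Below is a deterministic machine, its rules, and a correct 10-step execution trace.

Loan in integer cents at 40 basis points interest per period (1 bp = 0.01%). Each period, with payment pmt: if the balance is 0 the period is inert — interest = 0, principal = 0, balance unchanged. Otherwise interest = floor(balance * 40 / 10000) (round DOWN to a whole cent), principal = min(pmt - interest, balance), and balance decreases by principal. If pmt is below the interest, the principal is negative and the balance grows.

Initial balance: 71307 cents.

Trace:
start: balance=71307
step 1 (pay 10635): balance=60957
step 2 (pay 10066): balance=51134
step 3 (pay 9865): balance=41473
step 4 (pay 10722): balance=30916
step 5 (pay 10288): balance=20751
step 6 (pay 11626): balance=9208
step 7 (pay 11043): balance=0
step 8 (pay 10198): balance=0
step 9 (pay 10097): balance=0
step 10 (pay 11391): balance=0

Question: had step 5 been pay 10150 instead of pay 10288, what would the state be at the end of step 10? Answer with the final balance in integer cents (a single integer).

(re-executing from step 5 with the substitution; state before step 5: balance=30916)
step 5 (pay 10150): balance=20889
step 6 (pay 11626): balance=9346
step 7 (pay 11043): balance=0
step 8 (pay 10198): balance=0
step 9 (pay 10097): balance=0
step 10 (pay 11391): balance=0

0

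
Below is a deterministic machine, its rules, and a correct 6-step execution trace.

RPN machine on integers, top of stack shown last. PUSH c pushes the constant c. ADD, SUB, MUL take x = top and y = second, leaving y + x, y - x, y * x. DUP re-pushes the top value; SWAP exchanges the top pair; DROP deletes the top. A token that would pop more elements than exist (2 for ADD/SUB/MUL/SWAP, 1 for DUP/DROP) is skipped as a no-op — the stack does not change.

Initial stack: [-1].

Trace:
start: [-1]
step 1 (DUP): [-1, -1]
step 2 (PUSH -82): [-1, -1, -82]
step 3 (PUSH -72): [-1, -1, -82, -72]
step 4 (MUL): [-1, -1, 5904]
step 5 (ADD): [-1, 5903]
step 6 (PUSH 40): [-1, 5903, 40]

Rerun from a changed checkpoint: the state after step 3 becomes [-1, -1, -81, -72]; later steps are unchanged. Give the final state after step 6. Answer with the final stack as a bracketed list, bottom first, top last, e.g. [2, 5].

state after step 3 := [-1, -1, -81, -72]
step 4 (MUL): [-1, -1, 5832]
step 5 (ADD): [-1, 5831]
step 6 (PUSH 40): [-1, 5831, 40]

[-1, 5831, 40]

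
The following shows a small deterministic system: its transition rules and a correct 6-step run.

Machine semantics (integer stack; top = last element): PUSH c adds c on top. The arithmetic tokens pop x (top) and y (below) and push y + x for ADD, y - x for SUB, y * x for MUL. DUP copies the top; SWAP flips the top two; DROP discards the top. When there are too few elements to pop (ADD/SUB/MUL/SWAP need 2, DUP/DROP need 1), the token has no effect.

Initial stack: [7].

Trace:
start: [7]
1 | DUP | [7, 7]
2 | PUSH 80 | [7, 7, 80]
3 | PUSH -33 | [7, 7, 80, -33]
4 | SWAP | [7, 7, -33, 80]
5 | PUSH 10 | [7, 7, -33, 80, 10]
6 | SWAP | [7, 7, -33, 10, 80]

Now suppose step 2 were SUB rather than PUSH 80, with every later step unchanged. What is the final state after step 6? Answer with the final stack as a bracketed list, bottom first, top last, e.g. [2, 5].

(re-executing from step 2 with the substitution; state before step 2: [7, 7])
2 | SUB | [0]
3 | PUSH -33 | [0, -33]
4 | SWAP | [-33, 0]
5 | PUSH 10 | [-33, 0, 10]
6 | SWAP | [-33, 10, 0]

[-33, 10, 0]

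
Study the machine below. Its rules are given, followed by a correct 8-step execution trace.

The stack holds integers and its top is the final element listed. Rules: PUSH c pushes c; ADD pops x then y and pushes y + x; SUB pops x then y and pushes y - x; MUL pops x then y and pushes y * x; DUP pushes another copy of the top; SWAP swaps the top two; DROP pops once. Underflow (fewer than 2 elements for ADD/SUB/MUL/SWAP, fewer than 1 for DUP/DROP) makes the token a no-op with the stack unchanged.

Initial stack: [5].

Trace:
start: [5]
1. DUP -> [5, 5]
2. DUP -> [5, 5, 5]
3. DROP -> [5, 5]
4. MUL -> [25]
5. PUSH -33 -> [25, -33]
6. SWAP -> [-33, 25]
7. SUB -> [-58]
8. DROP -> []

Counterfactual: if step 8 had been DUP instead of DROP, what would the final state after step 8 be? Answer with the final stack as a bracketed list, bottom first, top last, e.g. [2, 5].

[-58, -58]

(re-executing from step 8 with the substitution; state before step 8: [-58])
8. DUP -> [-58, -58]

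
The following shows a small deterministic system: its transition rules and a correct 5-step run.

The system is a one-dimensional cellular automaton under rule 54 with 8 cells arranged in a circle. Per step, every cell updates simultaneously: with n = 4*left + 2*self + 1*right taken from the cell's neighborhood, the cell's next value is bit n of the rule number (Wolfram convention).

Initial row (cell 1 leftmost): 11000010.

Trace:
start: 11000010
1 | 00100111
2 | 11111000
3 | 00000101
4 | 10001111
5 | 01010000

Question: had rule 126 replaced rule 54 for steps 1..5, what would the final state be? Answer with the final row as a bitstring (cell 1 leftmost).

(re-executing steps 1..5 under rule 126; state before step 1: 11000010)
1 | 11100111
2 | 00111100
3 | 01100110
4 | 11111111
5 | 00000000

00000000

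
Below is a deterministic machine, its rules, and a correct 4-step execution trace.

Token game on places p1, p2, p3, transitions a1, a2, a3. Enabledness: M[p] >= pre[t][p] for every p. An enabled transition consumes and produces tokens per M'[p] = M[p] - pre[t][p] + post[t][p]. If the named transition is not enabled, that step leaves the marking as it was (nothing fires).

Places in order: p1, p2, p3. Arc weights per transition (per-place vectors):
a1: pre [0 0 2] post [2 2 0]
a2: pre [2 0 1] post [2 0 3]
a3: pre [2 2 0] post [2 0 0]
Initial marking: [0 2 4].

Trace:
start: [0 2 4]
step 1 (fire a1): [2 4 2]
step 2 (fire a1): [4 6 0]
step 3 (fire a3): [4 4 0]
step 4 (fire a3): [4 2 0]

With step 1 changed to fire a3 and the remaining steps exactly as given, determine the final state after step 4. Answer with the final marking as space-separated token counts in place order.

2 0 2

(re-executing from step 1 with the substitution; state before step 1: [0 2 4])
step 1 (fire a3): [0 2 4]
step 2 (fire a1): [2 4 2]
step 3 (fire a3): [2 2 2]
step 4 (fire a3): [2 0 2]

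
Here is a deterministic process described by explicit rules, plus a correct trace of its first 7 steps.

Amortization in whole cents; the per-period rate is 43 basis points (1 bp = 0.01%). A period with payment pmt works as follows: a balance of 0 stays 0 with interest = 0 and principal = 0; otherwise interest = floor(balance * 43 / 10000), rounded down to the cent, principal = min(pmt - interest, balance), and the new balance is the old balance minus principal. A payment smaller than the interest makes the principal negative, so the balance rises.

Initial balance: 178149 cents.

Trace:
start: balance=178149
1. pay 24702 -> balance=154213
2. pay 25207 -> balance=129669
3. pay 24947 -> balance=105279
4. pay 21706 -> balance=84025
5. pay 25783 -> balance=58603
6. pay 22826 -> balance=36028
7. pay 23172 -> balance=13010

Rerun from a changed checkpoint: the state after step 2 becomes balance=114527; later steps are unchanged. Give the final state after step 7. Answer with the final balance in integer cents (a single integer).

state after step 2 := balance=114527
3. pay 24947 -> balance=90072
4. pay 21706 -> balance=68753
5. pay 25783 -> balance=43265
6. pay 22826 -> balance=20625
7. pay 23172 -> balance=0

0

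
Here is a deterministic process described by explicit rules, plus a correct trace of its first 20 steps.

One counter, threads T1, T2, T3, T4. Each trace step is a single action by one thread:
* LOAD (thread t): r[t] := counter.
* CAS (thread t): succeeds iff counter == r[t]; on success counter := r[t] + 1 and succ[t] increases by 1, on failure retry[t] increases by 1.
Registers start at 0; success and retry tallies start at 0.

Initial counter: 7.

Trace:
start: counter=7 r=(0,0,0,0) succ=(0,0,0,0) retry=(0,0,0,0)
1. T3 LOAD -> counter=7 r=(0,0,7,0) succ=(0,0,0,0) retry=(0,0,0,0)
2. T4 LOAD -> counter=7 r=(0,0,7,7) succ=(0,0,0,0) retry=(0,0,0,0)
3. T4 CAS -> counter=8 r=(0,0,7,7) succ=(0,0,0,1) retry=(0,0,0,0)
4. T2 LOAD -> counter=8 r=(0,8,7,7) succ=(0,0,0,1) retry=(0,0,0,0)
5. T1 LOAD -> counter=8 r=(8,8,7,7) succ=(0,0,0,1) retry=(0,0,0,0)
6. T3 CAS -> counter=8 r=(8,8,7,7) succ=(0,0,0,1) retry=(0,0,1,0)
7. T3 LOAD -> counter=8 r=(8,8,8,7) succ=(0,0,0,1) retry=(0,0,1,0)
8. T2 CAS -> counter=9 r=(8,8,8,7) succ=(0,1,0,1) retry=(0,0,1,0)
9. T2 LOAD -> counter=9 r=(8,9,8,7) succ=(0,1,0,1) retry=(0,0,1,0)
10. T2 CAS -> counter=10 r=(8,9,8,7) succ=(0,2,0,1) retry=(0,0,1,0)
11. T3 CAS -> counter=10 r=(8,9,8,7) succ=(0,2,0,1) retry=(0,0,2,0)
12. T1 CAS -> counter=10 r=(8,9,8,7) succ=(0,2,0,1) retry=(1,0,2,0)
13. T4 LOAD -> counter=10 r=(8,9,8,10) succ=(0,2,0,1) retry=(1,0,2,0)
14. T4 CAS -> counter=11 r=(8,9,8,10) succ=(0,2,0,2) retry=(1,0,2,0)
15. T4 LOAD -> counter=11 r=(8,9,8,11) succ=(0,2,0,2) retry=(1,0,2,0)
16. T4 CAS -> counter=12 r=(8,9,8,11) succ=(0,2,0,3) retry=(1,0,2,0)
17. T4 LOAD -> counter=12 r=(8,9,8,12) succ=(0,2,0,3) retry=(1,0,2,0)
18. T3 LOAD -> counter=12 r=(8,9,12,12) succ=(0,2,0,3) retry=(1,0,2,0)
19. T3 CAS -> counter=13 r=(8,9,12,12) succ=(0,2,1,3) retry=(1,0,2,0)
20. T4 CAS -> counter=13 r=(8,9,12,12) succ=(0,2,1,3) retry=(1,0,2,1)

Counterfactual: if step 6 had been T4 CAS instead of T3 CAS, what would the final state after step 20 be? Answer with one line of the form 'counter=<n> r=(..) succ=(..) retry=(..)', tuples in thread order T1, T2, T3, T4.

(re-executing from step 6 with the substitution; state before step 6: counter=8 r=(8,8,7,7) succ=(0,0,0,1) retry=(0,0,0,0))
6. T4 CAS -> counter=8 r=(8,8,7,7) succ=(0,0,0,1) retry=(0,0,0,1)
7. T3 LOAD -> counter=8 r=(8,8,8,7) succ=(0,0,0,1) retry=(0,0,0,1)
8. T2 CAS -> counter=9 r=(8,8,8,7) succ=(0,1,0,1) retry=(0,0,0,1)
9. T2 LOAD -> counter=9 r=(8,9,8,7) succ=(0,1,0,1) retry=(0,0,0,1)
10. T2 CAS -> counter=10 r=(8,9,8,7) succ=(0,2,0,1) retry=(0,0,0,1)
11. T3 CAS -> counter=10 r=(8,9,8,7) succ=(0,2,0,1) retry=(0,0,1,1)
12. T1 CAS -> counter=10 r=(8,9,8,7) succ=(0,2,0,1) retry=(1,0,1,1)
13. T4 LOAD -> counter=10 r=(8,9,8,10) succ=(0,2,0,1) retry=(1,0,1,1)
14. T4 CAS -> counter=11 r=(8,9,8,10) succ=(0,2,0,2) retry=(1,0,1,1)
15. T4 LOAD -> counter=11 r=(8,9,8,11) succ=(0,2,0,2) retry=(1,0,1,1)
16. T4 CAS -> counter=12 r=(8,9,8,11) succ=(0,2,0,3) retry=(1,0,1,1)
17. T4 LOAD -> counter=12 r=(8,9,8,12) succ=(0,2,0,3) retry=(1,0,1,1)
18. T3 LOAD -> counter=12 r=(8,9,12,12) succ=(0,2,0,3) retry=(1,0,1,1)
19. T3 CAS -> counter=13 r=(8,9,12,12) succ=(0,2,1,3) retry=(1,0,1,1)
20. T4 CAS -> counter=13 r=(8,9,12,12) succ=(0,2,1,3) retry=(1,0,1,2)

counter=13 r=(8,9,12,12) succ=(0,2,1,3) retry=(1,0,1,2)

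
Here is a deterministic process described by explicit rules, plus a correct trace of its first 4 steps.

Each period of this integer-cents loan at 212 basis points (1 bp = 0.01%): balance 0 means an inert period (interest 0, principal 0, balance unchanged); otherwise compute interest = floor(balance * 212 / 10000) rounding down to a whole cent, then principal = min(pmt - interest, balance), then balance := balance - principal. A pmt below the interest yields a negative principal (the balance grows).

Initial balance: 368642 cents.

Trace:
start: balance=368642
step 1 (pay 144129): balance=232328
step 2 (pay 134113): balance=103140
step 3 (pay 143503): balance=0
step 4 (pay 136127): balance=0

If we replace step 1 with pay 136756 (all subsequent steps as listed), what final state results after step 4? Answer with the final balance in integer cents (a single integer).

(re-executing from step 1 with the substitution; state before step 1: balance=368642)
step 1 (pay 136756): balance=239701
step 2 (pay 134113): balance=110669
step 3 (pay 143503): balance=0
step 4 (pay 136127): balance=0

0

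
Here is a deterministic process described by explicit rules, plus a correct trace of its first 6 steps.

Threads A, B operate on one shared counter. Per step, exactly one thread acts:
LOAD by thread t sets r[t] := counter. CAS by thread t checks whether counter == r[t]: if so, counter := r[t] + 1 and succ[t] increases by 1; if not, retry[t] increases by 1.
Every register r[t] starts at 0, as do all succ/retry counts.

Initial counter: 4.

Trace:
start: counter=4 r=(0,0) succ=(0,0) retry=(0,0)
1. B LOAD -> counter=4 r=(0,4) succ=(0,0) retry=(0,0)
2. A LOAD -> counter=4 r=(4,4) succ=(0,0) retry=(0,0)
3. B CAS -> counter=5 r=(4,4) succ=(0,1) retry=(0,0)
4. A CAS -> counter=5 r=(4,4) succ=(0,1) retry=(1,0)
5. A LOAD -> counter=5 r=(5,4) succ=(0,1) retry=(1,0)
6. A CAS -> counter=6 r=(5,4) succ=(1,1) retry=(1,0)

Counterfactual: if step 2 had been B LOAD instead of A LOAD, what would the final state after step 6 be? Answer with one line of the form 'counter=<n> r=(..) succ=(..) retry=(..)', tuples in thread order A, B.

(re-executing from step 2 with the substitution; state before step 2: counter=4 r=(0,4) succ=(0,0) retry=(0,0))
2. B LOAD -> counter=4 r=(0,4) succ=(0,0) retry=(0,0)
3. B CAS -> counter=5 r=(0,4) succ=(0,1) retry=(0,0)
4. A CAS -> counter=5 r=(0,4) succ=(0,1) retry=(1,0)
5. A LOAD -> counter=5 r=(5,4) succ=(0,1) retry=(1,0)
6. A CAS -> counter=6 r=(5,4) succ=(1,1) retry=(1,0)

counter=6 r=(5,4) succ=(1,1) retry=(1,0)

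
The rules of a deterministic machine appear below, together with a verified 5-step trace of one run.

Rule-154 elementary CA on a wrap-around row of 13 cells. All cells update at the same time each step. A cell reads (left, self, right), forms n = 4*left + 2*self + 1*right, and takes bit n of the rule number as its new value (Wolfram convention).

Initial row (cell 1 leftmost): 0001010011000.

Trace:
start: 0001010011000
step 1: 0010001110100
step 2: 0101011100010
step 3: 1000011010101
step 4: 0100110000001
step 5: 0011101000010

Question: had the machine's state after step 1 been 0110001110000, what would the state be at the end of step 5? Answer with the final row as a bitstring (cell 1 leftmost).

state after step 1 := 0110001110000
step 2: 1101011101000
step 3: 1000011000101
step 4: 0100110101001
step 5: 0011100000110

0011100000110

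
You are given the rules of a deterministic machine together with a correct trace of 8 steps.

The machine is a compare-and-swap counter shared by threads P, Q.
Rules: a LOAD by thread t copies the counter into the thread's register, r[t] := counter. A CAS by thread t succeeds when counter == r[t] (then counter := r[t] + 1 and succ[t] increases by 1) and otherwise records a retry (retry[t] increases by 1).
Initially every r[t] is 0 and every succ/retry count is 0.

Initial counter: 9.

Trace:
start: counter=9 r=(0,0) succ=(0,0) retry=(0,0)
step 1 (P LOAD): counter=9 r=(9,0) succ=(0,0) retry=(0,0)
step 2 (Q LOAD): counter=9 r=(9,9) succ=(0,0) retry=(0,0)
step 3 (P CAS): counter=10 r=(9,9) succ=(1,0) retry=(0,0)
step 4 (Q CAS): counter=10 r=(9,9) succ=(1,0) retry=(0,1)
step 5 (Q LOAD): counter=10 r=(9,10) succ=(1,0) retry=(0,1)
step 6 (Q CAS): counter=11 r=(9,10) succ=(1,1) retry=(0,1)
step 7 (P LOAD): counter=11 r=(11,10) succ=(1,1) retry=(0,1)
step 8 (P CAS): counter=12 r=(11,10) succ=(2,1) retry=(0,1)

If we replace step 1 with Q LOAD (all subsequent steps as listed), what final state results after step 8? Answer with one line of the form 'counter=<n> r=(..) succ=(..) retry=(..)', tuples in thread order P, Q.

(re-executing from step 1 with the substitution; state before step 1: counter=9 r=(0,0) succ=(0,0) retry=(0,0))
step 1 (Q LOAD): counter=9 r=(0,9) succ=(0,0) retry=(0,0)
step 2 (Q LOAD): counter=9 r=(0,9) succ=(0,0) retry=(0,0)
step 3 (P CAS): counter=9 r=(0,9) succ=(0,0) retry=(1,0)
step 4 (Q CAS): counter=10 r=(0,9) succ=(0,1) retry=(1,0)
step 5 (Q LOAD): counter=10 r=(0,10) succ=(0,1) retry=(1,0)
step 6 (Q CAS): counter=11 r=(0,10) succ=(0,2) retry=(1,0)
step 7 (P LOAD): counter=11 r=(11,10) succ=(0,2) retry=(1,0)
step 8 (P CAS): counter=12 r=(11,10) succ=(1,2) retry=(1,0)

counter=12 r=(11,10) succ=(1,2) retry=(1,0)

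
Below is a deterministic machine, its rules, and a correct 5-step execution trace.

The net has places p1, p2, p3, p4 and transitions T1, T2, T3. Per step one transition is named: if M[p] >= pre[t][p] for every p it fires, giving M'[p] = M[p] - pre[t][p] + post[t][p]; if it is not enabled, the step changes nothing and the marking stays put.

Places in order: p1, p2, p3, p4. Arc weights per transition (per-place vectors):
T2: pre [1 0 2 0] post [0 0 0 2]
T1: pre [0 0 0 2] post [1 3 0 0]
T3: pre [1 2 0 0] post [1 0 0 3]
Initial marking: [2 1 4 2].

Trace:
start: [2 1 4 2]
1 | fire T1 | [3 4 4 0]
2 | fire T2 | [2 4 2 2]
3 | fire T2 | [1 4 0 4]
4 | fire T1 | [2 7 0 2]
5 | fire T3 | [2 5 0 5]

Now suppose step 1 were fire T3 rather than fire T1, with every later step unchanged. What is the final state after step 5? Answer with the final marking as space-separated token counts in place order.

1 2 0 7

(re-executing from step 1 with the substitution; state before step 1: [2 1 4 2])
1 | fire T3 | [2 1 4 2]
2 | fire T2 | [1 1 2 4]
3 | fire T2 | [0 1 0 6]
4 | fire T1 | [1 4 0 4]
5 | fire T3 | [1 2 0 7]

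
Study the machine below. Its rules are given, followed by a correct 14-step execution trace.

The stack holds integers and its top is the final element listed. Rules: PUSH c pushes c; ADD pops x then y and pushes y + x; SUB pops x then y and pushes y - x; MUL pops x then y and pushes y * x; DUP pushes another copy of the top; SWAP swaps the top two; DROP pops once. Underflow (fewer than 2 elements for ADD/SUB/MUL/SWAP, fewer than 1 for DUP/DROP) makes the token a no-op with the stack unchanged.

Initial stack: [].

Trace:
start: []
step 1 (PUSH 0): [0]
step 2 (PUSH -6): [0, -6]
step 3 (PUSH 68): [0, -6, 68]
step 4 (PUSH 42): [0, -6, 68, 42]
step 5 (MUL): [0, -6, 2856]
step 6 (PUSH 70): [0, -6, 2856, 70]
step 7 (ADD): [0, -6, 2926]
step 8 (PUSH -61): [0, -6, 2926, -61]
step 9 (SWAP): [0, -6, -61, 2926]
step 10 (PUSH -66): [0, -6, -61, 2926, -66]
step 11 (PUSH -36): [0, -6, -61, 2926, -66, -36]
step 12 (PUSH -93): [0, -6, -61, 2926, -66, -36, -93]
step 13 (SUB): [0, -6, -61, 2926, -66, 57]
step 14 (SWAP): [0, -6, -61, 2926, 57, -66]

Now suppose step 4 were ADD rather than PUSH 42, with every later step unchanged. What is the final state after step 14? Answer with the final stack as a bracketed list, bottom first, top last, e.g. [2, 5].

[-61, 70, 57, -66]

(re-executing from step 4 with the substitution; state before step 4: [0, -6, 68])
step 4 (ADD): [0, 62]
step 5 (MUL): [0]
step 6 (PUSH 70): [0, 70]
step 7 (ADD): [70]
step 8 (PUSH -61): [70, -61]
step 9 (SWAP): [-61, 70]
step 10 (PUSH -66): [-61, 70, -66]
step 11 (PUSH -36): [-61, 70, -66, -36]
step 12 (PUSH -93): [-61, 70, -66, -36, -93]
step 13 (SUB): [-61, 70, -66, 57]
step 14 (SWAP): [-61, 70, 57, -66]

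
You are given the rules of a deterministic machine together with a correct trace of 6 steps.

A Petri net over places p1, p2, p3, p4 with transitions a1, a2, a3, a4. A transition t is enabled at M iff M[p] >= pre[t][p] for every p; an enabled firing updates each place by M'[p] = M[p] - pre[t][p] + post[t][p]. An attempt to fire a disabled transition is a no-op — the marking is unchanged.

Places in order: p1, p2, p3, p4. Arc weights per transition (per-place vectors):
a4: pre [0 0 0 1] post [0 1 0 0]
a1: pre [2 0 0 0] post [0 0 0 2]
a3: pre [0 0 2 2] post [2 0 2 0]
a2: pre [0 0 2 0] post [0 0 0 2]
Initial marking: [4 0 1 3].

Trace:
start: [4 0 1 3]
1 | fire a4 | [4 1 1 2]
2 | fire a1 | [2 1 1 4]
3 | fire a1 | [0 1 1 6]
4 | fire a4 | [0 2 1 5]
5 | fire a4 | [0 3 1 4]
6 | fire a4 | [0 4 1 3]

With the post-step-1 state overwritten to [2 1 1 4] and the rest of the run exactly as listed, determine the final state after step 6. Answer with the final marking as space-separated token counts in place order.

state after step 1 := [2 1 1 4]
2 | fire a1 | [0 1 1 6]
3 | fire a1 | [0 1 1 6]
4 | fire a4 | [0 2 1 5]
5 | fire a4 | [0 3 1 4]
6 | fire a4 | [0 4 1 3]

0 4 1 3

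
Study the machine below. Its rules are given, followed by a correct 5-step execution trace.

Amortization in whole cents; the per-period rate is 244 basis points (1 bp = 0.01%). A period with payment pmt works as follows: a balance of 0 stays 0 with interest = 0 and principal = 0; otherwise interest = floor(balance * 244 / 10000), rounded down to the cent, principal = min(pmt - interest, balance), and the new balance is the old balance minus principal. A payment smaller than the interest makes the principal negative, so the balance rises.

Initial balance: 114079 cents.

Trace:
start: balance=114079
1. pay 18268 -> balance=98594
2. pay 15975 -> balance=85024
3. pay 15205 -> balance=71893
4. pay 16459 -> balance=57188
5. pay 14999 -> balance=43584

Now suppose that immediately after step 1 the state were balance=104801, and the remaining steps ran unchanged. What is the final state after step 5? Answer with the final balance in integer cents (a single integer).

50420

state after step 1 := balance=104801
2. pay 15975 -> balance=91383
3. pay 15205 -> balance=78407
4. pay 16459 -> balance=63861
5. pay 14999 -> balance=50420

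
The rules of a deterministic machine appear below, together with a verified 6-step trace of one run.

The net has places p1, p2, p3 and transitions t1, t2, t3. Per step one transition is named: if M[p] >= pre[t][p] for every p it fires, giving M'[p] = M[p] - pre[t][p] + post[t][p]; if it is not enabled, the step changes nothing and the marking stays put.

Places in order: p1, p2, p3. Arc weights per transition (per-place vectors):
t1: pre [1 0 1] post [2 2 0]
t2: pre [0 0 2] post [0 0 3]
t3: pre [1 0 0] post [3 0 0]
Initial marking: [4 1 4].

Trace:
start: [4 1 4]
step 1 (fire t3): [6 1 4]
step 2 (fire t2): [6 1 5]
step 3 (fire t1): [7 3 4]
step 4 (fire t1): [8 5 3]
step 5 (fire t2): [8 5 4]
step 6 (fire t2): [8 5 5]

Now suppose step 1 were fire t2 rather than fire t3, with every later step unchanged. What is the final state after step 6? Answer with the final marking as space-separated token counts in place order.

(re-executing from step 1 with the substitution; state before step 1: [4 1 4])
step 1 (fire t2): [4 1 5]
step 2 (fire t2): [4 1 6]
step 3 (fire t1): [5 3 5]
step 4 (fire t1): [6 5 4]
step 5 (fire t2): [6 5 5]
step 6 (fire t2): [6 5 6]

6 5 6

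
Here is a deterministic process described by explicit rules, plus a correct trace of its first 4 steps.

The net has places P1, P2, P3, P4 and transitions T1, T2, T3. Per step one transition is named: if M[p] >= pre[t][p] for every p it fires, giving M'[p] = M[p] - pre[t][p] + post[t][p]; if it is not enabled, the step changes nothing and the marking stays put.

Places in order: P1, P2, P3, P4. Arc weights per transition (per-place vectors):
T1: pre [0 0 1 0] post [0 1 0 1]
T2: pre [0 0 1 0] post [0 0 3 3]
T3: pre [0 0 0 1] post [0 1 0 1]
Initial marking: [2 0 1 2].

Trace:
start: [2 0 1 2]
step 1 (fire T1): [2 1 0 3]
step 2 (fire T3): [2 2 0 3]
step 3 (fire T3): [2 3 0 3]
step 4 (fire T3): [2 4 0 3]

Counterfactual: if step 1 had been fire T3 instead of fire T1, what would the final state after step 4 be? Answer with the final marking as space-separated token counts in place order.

(re-executing from step 1 with the substitution; state before step 1: [2 0 1 2])
step 1 (fire T3): [2 1 1 2]
step 2 (fire T3): [2 2 1 2]
step 3 (fire T3): [2 3 1 2]
step 4 (fire T3): [2 4 1 2]

2 4 1 2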